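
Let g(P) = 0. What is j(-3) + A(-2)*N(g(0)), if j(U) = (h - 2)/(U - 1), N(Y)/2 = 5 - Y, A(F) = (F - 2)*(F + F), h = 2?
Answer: 160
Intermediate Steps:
A(F) = 2*F*(-2 + F) (A(F) = (-2 + F)*(2*F) = 2*F*(-2 + F))
N(Y) = 10 - 2*Y (N(Y) = 2*(5 - Y) = 10 - 2*Y)
j(U) = 0 (j(U) = (2 - 2)/(U - 1) = 0/(-1 + U) = 0)
j(-3) + A(-2)*N(g(0)) = 0 + (2*(-2)*(-2 - 2))*(10 - 2*0) = 0 + (2*(-2)*(-4))*(10 + 0) = 0 + 16*10 = 0 + 160 = 160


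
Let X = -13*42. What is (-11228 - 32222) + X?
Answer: -43996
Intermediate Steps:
X = -546
(-11228 - 32222) + X = (-11228 - 32222) - 546 = -43450 - 546 = -43996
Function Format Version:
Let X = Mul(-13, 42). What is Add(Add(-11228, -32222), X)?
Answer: -43996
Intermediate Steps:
X = -546
Add(Add(-11228, -32222), X) = Add(Add(-11228, -32222), -546) = Add(-43450, -546) = -43996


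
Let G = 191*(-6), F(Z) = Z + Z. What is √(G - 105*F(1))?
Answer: 2*I*√339 ≈ 36.824*I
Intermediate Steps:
F(Z) = 2*Z
G = -1146
√(G - 105*F(1)) = √(-1146 - 210) = √(-1356) = 2*I*√339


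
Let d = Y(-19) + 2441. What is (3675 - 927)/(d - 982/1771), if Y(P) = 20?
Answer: 1622236/1452483 ≈ 1.1169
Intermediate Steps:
d = 2461 (d = 20 + 2441 = 2461)
(3675 - 927)/(d - 982/1771) = (3675 - 927)/(2461 - 982/1771) = 2748/(2461 - 982*1/1771) = 2748/(2461 - 982/1771) = 2748/(4357449/1771) = 2748*(1771/4357449) = 1622236/1452483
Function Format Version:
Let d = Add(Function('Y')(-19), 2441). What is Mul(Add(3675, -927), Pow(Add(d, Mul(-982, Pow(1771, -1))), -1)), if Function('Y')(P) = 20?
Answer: Rational(1622236, 1452483) ≈ 1.1169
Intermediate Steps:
d = 2461 (d = Add(20, 2441) = 2461)
Mul(Add(3675, -927), Pow(Add(d, Mul(-982, Pow(1771, -1))), -1)) = Mul(Add(3675, -927), Pow(Add(2461, Mul(-982, Pow(1771, -1))), -1)) = Mul(2748, Pow(Add(2461, Mul(-982, Rational(1, 1771))), -1)) = Mul(2748, Pow(Add(2461, Rational(-982, 1771)), -1)) = Mul(2748, Pow(Rational(4357449, 1771), -1)) = Mul(2748, Rational(1771, 4357449)) = Rational(1622236, 1452483)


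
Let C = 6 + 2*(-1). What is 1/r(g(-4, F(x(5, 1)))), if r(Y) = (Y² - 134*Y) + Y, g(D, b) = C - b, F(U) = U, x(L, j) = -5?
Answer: -1/1116 ≈ -0.00089606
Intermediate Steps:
C = 4 (C = 6 - 2 = 4)
g(D, b) = 4 - b
r(Y) = Y² - 133*Y
1/r(g(-4, F(x(5, 1)))) = 1/((4 - 1*(-5))*(-133 + (4 - 1*(-5)))) = 1/((4 + 5)*(-133 + (4 + 5))) = 1/(9*(-133 + 9)) = 1/(9*(-124)) = 1/(-1116) = -1/1116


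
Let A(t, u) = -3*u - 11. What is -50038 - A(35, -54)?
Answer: -50189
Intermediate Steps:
A(t, u) = -11 - 3*u
-50038 - A(35, -54) = -50038 - (-11 - 3*(-54)) = -50038 - (-11 + 162) = -50038 - 1*151 = -50038 - 151 = -50189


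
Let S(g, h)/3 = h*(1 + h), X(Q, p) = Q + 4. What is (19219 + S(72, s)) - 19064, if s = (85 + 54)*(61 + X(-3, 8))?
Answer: 222835781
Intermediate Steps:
X(Q, p) = 4 + Q
s = 8618 (s = (85 + 54)*(61 + (4 - 3)) = 139*(61 + 1) = 139*62 = 8618)
S(g, h) = 3*h*(1 + h) (S(g, h) = 3*(h*(1 + h)) = 3*h*(1 + h))
(19219 + S(72, s)) - 19064 = (19219 + 3*8618*(1 + 8618)) - 19064 = (19219 + 3*8618*8619) - 19064 = (19219 + 222835626) - 19064 = 222854845 - 19064 = 222835781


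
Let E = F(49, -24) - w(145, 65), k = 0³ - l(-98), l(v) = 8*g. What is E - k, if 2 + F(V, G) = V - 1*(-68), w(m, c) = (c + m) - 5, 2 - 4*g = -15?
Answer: -56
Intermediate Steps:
g = 17/4 (g = ½ - ¼*(-15) = ½ + 15/4 = 17/4 ≈ 4.2500)
w(m, c) = -5 + c + m
F(V, G) = 66 + V (F(V, G) = -2 + (V - 1*(-68)) = -2 + (V + 68) = -2 + (68 + V) = 66 + V)
l(v) = 34 (l(v) = 8*(17/4) = 34)
k = -34 (k = 0³ - 1*34 = 0 - 34 = -34)
E = -90 (E = (66 + 49) - (-5 + 65 + 145) = 115 - 1*205 = 115 - 205 = -90)
E - k = -90 - 1*(-34) = -90 + 34 = -56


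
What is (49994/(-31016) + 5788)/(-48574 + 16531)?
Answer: -29911769/165640948 ≈ -0.18058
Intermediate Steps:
(49994/(-31016) + 5788)/(-48574 + 16531) = (49994*(-1/31016) + 5788)/(-32043) = (-24997/15508 + 5788)*(-1/32043) = (89735307/15508)*(-1/32043) = -29911769/165640948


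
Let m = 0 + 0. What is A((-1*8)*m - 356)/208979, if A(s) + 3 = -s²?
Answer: -126739/208979 ≈ -0.60647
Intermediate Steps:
m = 0
A(s) = -3 - s²
A((-1*8)*m - 356)/208979 = (-3 - (-1*8*0 - 356)²)/208979 = (-3 - (-8*0 - 356)²)*(1/208979) = (-3 - (0 - 356)²)*(1/208979) = (-3 - 1*(-356)²)*(1/208979) = (-3 - 1*126736)*(1/208979) = (-3 - 126736)*(1/208979) = -126739*1/208979 = -126739/208979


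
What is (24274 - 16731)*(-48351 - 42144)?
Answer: -682603785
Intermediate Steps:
(24274 - 16731)*(-48351 - 42144) = 7543*(-90495) = -682603785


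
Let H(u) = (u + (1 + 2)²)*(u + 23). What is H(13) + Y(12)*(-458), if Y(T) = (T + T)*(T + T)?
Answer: -263016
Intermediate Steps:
Y(T) = 4*T² (Y(T) = (2*T)*(2*T) = 4*T²)
H(u) = (9 + u)*(23 + u) (H(u) = (u + 3²)*(23 + u) = (u + 9)*(23 + u) = (9 + u)*(23 + u))
H(13) + Y(12)*(-458) = (207 + 13² + 32*13) + (4*12²)*(-458) = (207 + 169 + 416) + (4*144)*(-458) = 792 + 576*(-458) = 792 - 263808 = -263016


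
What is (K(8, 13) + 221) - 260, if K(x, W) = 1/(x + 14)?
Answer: -857/22 ≈ -38.955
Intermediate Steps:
K(x, W) = 1/(14 + x)
(K(8, 13) + 221) - 260 = (1/(14 + 8) + 221) - 260 = (1/22 + 221) - 260 = 4863/22 - 260 = -857/22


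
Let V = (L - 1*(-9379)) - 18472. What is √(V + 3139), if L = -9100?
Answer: I*√15054 ≈ 122.69*I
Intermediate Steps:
V = -18193 (V = (-9100 - 1*(-9379)) - 18472 = (-9100 + 9379) - 18472 = 279 - 18472 = -18193)
√(V + 3139) = √(-18193 + 3139) = √(-15054) = I*√15054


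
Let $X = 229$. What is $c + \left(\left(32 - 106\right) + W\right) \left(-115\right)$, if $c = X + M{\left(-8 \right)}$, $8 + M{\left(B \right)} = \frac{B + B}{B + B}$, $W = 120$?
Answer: $-5068$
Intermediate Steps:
$M{\left(B \right)} = -7$ ($M{\left(B \right)} = -8 + \frac{B + B}{B + B} = -8 + \frac{2 B}{2 B} = -8 + 2 B \frac{1}{2 B} = -8 + 1 = -7$)
$c = 222$ ($c = 229 - 7 = 222$)
$c + \left(\left(32 - 106\right) + W\right) \left(-115\right) = 222 + \left(\left(32 - 106\right) + 120\right) \left(-115\right) = 222 + \left(-74 + 120\right) \left(-115\right) = 222 + 46 \left(-115\right) = 222 - 5290 = -5068$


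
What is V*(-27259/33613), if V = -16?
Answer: 436144/33613 ≈ 12.975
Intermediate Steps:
V*(-27259/33613) = -(-436144)/33613 = -16*(-27259/33613) = 436144/33613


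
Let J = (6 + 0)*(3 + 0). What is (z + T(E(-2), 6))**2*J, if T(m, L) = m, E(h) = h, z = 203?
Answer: 727218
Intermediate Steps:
J = 18 (J = 6*3 = 18)
(z + T(E(-2), 6))**2*J = (203 - 2)**2*18 = 201**2*18 = 40401*18 = 727218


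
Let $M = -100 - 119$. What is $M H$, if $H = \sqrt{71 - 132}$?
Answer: $- 219 i \sqrt{61} \approx - 1710.4 i$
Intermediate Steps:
$H = i \sqrt{61}$ ($H = \sqrt{-61} = i \sqrt{61} \approx 7.8102 i$)
$M = -219$
$M H = - 219 i \sqrt{61}$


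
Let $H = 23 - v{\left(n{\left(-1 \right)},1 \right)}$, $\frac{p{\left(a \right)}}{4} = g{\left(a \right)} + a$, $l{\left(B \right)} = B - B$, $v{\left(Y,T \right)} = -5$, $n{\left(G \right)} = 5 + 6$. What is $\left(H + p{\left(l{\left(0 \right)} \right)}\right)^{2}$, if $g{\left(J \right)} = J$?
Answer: $784$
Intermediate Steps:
$n{\left(G \right)} = 11$
$l{\left(B \right)} = 0$
$p{\left(a \right)} = 8 a$ ($p{\left(a \right)} = 4 \left(a + a\right) = 4 \cdot 2 a = 8 a$)
$H = 28$ ($H = 23 - -5 = 23 + 5 = 28$)
$\left(H + p{\left(l{\left(0 \right)} \right)}\right)^{2} = \left(28 + 8 \cdot 0\right)^{2} = \left(28 + 0\right)^{2} = 28^{2} = 784$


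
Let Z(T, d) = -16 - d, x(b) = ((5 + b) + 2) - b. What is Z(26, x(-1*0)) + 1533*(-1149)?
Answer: -1761440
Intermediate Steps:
x(b) = 7 (x(b) = (7 + b) - b = 7)
Z(26, x(-1*0)) + 1533*(-1149) = (-16 - 1*7) + 1533*(-1149) = (-16 - 7) - 1761417 = -23 - 1761417 = -1761440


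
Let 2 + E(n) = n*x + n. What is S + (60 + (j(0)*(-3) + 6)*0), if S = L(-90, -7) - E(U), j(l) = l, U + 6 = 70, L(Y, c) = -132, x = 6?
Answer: -518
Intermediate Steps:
U = 64 (U = -6 + 70 = 64)
E(n) = -2 + 7*n (E(n) = -2 + (n*6 + n) = -2 + (6*n + n) = -2 + 7*n)
S = -578 (S = -132 - (-2 + 7*64) = -132 - (-2 + 448) = -132 - 1*446 = -132 - 446 = -578)
S + (60 + (j(0)*(-3) + 6)*0) = -578 + (60 + (0*(-3) + 6)*0) = -578 + (60 + (0 + 6)*0) = -578 + (60 + 6*0) = -578 + (60 + 0) = -578 + 60 = -518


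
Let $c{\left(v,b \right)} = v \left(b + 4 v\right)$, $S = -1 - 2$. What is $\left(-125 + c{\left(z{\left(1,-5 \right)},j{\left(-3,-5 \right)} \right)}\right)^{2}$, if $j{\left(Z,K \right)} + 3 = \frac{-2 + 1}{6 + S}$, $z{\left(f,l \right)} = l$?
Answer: $\frac{625}{9} \approx 69.444$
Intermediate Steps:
$S = -3$ ($S = -1 - 2 = -3$)
$j{\left(Z,K \right)} = - \frac{10}{3}$ ($j{\left(Z,K \right)} = -3 + \frac{-2 + 1}{6 - 3} = -3 - \frac{1}{3} = - \frac{10}{3}$)
$\left(-125 + c{\left(z{\left(1,-5 \right)},j{\left(-3,-5 \right)} \right)}\right)^{2} = \left(-125 - 5 \left(- \frac{10}{3} + 4 \left(-5\right)\right)\right)^{2} = \left(-125 - 5 \left(- \frac{10}{3} - 20\right)\right)^{2} = \left(-125 - - \frac{350}{3}\right)^{2} = \left(-125 + \frac{350}{3}\right)^{2} = \left(- \frac{25}{3}\right)^{2} = \frac{625}{9}$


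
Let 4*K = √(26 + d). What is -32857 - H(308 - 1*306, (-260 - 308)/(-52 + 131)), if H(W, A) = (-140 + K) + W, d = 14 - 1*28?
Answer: -32719 - √3/2 ≈ -32720.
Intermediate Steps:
d = -14 (d = 14 - 28 = -14)
K = √3/2 (K = √(26 - 14)/4 = √12/4 = (2*√3)/4 = √3/2 ≈ 0.86602)
H(W, A) = -140 + W + √3/2 (H(W, A) = (-140 + √3/2) + W = -140 + W + √3/2)
-32857 - H(308 - 1*306, (-260 - 308)/(-52 + 131)) = -32857 - (-140 + (308 - 1*306) + √3/2) = -32857 - (-140 + (308 - 306) + √3/2) = -32857 - (-140 + 2 + √3/2) = -32857 - (-138 + √3/2) = -32857 + (138 - √3/2) = -32719 - √3/2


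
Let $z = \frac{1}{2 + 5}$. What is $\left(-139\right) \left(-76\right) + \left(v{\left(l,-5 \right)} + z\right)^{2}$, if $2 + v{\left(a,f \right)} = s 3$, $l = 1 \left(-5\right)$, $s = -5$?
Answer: $\frac{531560}{49} \approx 10848.0$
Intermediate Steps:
$l = -5$
$z = \frac{1}{7} \approx 0.14286$
$v{\left(a,f \right)} = -17$ ($v{\left(a,f \right)} = -2 - 15 = -17$)
$\left(-139\right) \left(-76\right) + \left(v{\left(l,-5 \right)} + z\right)^{2} = \left(-139\right) \left(-76\right) + \left(-17 + \frac{1}{7}\right)^{2} = 10564 + \left(- \frac{118}{7}\right)^{2} = 10564 + \frac{13924}{49} = \frac{531560}{49}$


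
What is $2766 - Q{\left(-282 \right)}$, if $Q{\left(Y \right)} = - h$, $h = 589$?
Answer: $3355$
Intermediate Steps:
$Q{\left(Y \right)} = -589$ ($Q{\left(Y \right)} = \left(-1\right) 589 = -589$)
$2766 - Q{\left(-282 \right)} = 2766 - -589 = 2766 + 589 = 3355$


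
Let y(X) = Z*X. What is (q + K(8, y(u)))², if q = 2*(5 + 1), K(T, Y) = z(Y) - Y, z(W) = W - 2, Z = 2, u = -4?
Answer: 100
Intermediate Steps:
z(W) = -2 + W
y(X) = 2*X
K(T, Y) = -2 (K(T, Y) = (-2 + Y) - Y = -2)
q = 12 (q = 2*6 = 12)
(q + K(8, y(u)))² = (12 - 2)² = 10² = 100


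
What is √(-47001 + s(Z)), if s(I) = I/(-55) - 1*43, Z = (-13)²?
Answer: I*√142317395/55 ≈ 216.9*I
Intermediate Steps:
Z = 169
s(I) = -43 - I/55 (s(I) = I*(-1/55) - 43 = -I/55 - 43 = -43 - I/55)
√(-47001 + s(Z)) = √(-47001 + (-43 - 1/55*169)) = √(-47001 + (-43 - 169/55)) = √(-47001 - 2534/55) = √(-2587589/55) = I*√142317395/55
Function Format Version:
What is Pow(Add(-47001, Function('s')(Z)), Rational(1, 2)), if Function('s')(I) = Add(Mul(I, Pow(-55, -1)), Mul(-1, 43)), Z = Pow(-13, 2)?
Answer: Mul(Rational(1, 55), I, Pow(142317395, Rational(1, 2))) ≈ Mul(216.90, I)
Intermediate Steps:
Z = 169
Function('s')(I) = Add(-43, Mul(Rational(-1, 55), I)) (Function('s')(I) = Add(Mul(I, Rational(-1, 55)), -43) = Add(Mul(Rational(-1, 55), I), -43) = Add(-43, Mul(Rational(-1, 55), I)))
Pow(Add(-47001, Function('s')(Z)), Rational(1, 2)) = Pow(Add(-47001, Add(-43, Mul(Rational(-1, 55), 169))), Rational(1, 2)) = Pow(Add(-47001, Add(-43, Rational(-169, 55))), Rational(1, 2)) = Pow(Add(-47001, Rational(-2534, 55)), Rational(1, 2)) = Pow(Rational(-2587589, 55), Rational(1, 2)) = Mul(Rational(1, 55), I, Pow(142317395, Rational(1, 2)))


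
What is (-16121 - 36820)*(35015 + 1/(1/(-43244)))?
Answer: 435651489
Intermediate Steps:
(-16121 - 36820)*(35015 + 1/(1/(-43244))) = -52941*(35015 + 1/(-1/43244)) = -52941*(35015 - 43244) = -52941*(-8229) = 435651489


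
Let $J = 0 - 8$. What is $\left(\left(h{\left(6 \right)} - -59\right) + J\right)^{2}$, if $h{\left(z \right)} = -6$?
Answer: $2025$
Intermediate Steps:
$J = -8$ ($J = 0 - 8 = -8$)
$\left(\left(h{\left(6 \right)} - -59\right) + J\right)^{2} = \left(\left(-6 - -59\right) - 8\right)^{2} = \left(\left(-6 + 59\right) - 8\right)^{2} = \left(53 - 8\right)^{2} = 45^{2} = 2025$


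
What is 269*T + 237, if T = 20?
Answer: 5617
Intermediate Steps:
269*T + 237 = 269*20 + 237 = 5380 + 237 = 5617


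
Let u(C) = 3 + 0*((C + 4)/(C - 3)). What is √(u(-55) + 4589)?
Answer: 4*√287 ≈ 67.764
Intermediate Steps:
u(C) = 3 (u(C) = 3 + 0*((4 + C)/(-3 + C)) = 3 + 0 = 3)
√(u(-55) + 4589) = √(3 + 4589) = √4592 = 4*√287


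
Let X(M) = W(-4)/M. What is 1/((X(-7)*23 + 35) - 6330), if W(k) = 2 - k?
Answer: -7/44203 ≈ -0.00015836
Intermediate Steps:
X(M) = 6/M (X(M) = (2 - 1*(-4))/M = (2 + 4)/M = 6/M)
1/((X(-7)*23 + 35) - 6330) = 1/(((6/(-7))*23 + 35) - 6330) = 1/(((6*(-⅐))*23 + 35) - 6330) = 1/((-6/7*23 + 35) - 6330) = 1/((-138/7 + 35) - 6330) = 1/(107/7 - 6330) = 1/(-44203/7) = -7/44203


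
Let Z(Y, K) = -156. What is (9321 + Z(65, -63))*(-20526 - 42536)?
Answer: -577963230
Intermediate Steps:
(9321 + Z(65, -63))*(-20526 - 42536) = (9321 - 156)*(-20526 - 42536) = 9165*(-63062) = -577963230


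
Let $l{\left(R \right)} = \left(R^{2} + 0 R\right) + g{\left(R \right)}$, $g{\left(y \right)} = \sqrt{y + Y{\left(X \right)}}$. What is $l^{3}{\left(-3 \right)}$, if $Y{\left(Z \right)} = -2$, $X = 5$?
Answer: $\left(9 + i \sqrt{5}\right)^{3} \approx 594.0 + 532.18 i$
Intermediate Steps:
$g{\left(y \right)} = \sqrt{-2 + y}$ ($g{\left(y \right)} = \sqrt{y - 2} = \sqrt{-2 + y}$)
$l{\left(R \right)} = R^{2} + \sqrt{-2 + R}$ ($l{\left(R \right)} = \left(R^{2} + 0 R\right) + \sqrt{-2 + R} = \left(R^{2} + 0\right) + \sqrt{-2 + R} = R^{2} + \sqrt{-2 + R}$)
$l^{3}{\left(-3 \right)} = \left(\left(-3\right)^{2} + \sqrt{-2 - 3}\right)^{3} = \left(9 + \sqrt{-5}\right)^{3} = \left(9 + i \sqrt{5}\right)^{3}$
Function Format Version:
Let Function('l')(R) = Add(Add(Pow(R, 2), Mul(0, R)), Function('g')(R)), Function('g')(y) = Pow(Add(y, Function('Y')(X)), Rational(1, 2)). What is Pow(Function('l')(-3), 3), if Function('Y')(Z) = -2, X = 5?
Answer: Pow(Add(9, Mul(I, Pow(5, Rational(1, 2)))), 3) ≈ Add(594.00, Mul(532.18, I))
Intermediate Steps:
Function('g')(y) = Pow(Add(-2, y), Rational(1, 2)) (Function('g')(y) = Pow(Add(y, -2), Rational(1, 2)) = Pow(Add(-2, y), Rational(1, 2)))
Function('l')(R) = Add(Pow(R, 2), Pow(Add(-2, R), Rational(1, 2))) (Function('l')(R) = Add(Add(Pow(R, 2), Mul(0, R)), Pow(Add(-2, R), Rational(1, 2))) = Add(Add(Pow(R, 2), 0), Pow(Add(-2, R), Rational(1, 2))) = Add(Pow(R, 2), Pow(Add(-2, R), Rational(1, 2))))
Pow(Function('l')(-3), 3) = Pow(Add(Pow(-3, 2), Pow(Add(-2, -3), Rational(1, 2))), 3) = Pow(Add(9, Pow(-5, Rational(1, 2))), 3) = Pow(Add(9, Mul(I, Pow(5, Rational(1, 2)))), 3)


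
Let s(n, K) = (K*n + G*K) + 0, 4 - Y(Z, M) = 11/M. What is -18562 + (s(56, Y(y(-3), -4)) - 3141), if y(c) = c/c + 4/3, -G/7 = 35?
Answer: -91915/4 ≈ -22979.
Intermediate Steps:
G = -245 (G = -7*35 = -245)
y(c) = 7/3 (y(c) = 1 + 4*(⅓) = 1 + 4/3 = 7/3)
Y(Z, M) = 4 - 11/M
s(n, K) = -245*K + K*n (s(n, K) = (K*n - 245*K) + 0 = (-245*K + K*n) + 0 = -245*K + K*n)
-18562 + (s(56, Y(y(-3), -4)) - 3141) = -18562 + ((4 - 11/(-4))*(-245 + 56) - 3141) = -18562 + ((4 - 11*(-¼))*(-189) - 3141) = -18562 + ((4 + 11/4)*(-189) - 3141) = -18562 + ((27/4)*(-189) - 3141) = -18562 + (-5103/4 - 3141) = -18562 - 17667/4 = -91915/4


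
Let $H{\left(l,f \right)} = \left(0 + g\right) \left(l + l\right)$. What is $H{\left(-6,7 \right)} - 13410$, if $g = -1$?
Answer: $-13398$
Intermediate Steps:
$H{\left(l,f \right)} = - 2 l$ ($H{\left(l,f \right)} = \left(0 - 1\right) \left(l + l\right) = - 2 l$)
$H{\left(-6,7 \right)} - 13410 = \left(-2\right) \left(-6\right) - 13410 = 12 - 13410 = -13398$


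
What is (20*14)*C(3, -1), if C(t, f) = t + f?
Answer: 560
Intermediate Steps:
C(t, f) = f + t
(20*14)*C(3, -1) = (20*14)*(-1 + 3) = 280*2 = 560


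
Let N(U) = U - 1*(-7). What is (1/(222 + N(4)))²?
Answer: 1/54289 ≈ 1.8420e-5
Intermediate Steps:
N(U) = 7 + U (N(U) = U + 7 = 7 + U)
(1/(222 + N(4)))² = (1/(222 + (7 + 4)))² = (1/(222 + 11))² = (1/233)² = 1/54289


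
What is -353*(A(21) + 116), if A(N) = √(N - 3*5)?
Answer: -40948 - 353*√6 ≈ -41813.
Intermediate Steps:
A(N) = √(-15 + N) (A(N) = √(N - 15) = √(-15 + N))
-353*(A(21) + 116) = -353*(√(-15 + 21) + 116) = -353*(√6 + 116) = -353*(116 + √6) = -40948 - 353*√6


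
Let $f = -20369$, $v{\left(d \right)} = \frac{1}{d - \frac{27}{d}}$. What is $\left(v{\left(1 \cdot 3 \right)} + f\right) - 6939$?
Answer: $- \frac{163849}{6} \approx -27308.0$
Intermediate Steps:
$\left(v{\left(1 \cdot 3 \right)} + f\right) - 6939 = \left(\frac{1 \cdot 3}{-27 + \left(1 \cdot 3\right)^{2}} - 20369\right) - 6939 = \left(\frac{3}{-27 + 3^{2}} - 20369\right) - 6939 = \left(\frac{3}{-27 + 9} - 20369\right) - 6939 = \left(\frac{3}{-18} - 20369\right) - 6939 = \left(3 \left(- \frac{1}{18}\right) - 20369\right) - 6939 = \left(- \frac{1}{6} - 20369\right) - 6939 = - \frac{122215}{6} - 6939 = - \frac{163849}{6}$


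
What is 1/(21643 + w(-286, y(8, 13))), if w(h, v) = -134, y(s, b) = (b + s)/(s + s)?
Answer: 1/21509 ≈ 4.6492e-5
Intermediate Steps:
y(s, b) = (b + s)/(2*s) (y(s, b) = (b + s)/((2*s)) = (b + s)*(1/(2*s)) = (b + s)/(2*s))
1/(21643 + w(-286, y(8, 13))) = 1/(21643 - 134) = 1/21509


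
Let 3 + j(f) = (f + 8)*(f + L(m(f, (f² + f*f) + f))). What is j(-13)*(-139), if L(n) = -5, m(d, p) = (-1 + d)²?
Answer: -12093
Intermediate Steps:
j(f) = -3 + (-5 + f)*(8 + f) (j(f) = -3 + (f + 8)*(f - 5) = -3 + (8 + f)*(-5 + f) = -3 + (-5 + f)*(8 + f))
j(-13)*(-139) = (-43 + (-13)² + 3*(-13))*(-139) = (-43 + 169 - 39)*(-139) = 87*(-139) = -12093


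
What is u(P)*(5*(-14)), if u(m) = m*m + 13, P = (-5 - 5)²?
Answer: -700910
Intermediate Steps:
P = 100 (P = (-10)² = 100)
u(m) = 13 + m² (u(m) = m² + 13 = 13 + m²)
u(P)*(5*(-14)) = (13 + 100²)*(5*(-14)) = (13 + 10000)*(-70) = 10013*(-70) = -700910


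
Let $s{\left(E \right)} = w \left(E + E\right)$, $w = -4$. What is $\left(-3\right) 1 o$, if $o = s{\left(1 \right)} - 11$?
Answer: $57$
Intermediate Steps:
$s{\left(E \right)} = - 8 E$ ($s{\left(E \right)} = - 4 \left(E + E\right) = - 4 \cdot 2 E = - 8 E$)
$o = -19$ ($o = \left(-8\right) 1 - 11 = -8 - 11 = -19$)
$\left(-3\right) 1 o = \left(-3\right) 1 \left(-19\right) = \left(-3\right) \left(-19\right) = 57$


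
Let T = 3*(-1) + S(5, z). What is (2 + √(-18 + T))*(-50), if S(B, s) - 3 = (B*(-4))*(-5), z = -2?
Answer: -100 - 50*√82 ≈ -552.77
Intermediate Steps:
S(B, s) = 3 + 20*B (S(B, s) = 3 + (B*(-4))*(-5) = 3 - 4*B*(-5) = 3 + 20*B)
T = 100 (T = 3*(-1) + (3 + 20*5) = -3 + (3 + 100) = -3 + 103 = 100)
(2 + √(-18 + T))*(-50) = (2 + √(-18 + 100))*(-50) = (2 + √82)*(-50) = -100 - 50*√82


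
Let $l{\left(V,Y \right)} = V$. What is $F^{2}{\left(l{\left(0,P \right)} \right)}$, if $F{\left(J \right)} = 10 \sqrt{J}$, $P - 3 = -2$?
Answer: $0$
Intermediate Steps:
$P = 1$ ($P = 3 - 2 = 1$)
$F^{2}{\left(l{\left(0,P \right)} \right)} = \left(10 \sqrt{0}\right)^{2} = \left(10 \cdot 0\right)^{2} = 0^{2} = 0$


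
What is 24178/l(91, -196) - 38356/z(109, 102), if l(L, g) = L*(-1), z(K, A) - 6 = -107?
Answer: 149774/1313 ≈ 114.07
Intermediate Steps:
z(K, A) = -101 (z(K, A) = 6 - 107 = -101)
l(L, g) = -L
24178/l(91, -196) - 38356/z(109, 102) = 24178/((-1*91)) - 38356/(-101) = 24178/(-91) - 38356*(-1/101) = 24178*(-1/91) + 38356/101 = -3454/13 + 38356/101 = 149774/1313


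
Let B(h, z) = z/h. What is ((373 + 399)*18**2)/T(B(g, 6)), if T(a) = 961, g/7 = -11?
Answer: 250128/961 ≈ 260.28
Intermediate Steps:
g = -77 (g = 7*(-11) = -77)
((373 + 399)*18**2)/T(B(g, 6)) = ((373 + 399)*18**2)/961 = (772*324)*(1/961) = 250128*(1/961) = 250128/961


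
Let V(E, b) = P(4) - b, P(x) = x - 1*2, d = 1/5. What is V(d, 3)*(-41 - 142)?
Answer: 183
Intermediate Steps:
d = ⅕ ≈ 0.20000
P(x) = -2 + x (P(x) = x - 2 = -2 + x)
V(E, b) = 2 - b (V(E, b) = (-2 + 4) - b = 2 - b)
V(d, 3)*(-41 - 142) = (2 - 1*3)*(-41 - 142) = (2 - 3)*(-183) = -1*(-183) = 183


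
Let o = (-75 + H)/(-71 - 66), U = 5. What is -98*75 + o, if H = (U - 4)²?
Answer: -1006876/137 ≈ -7349.5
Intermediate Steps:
H = 1 (H = (5 - 4)² = 1² = 1)
o = 74/137 (o = (-75 + 1)/(-71 - 66) = -74/(-137) = -74*(-1/137) = 74/137 ≈ 0.54015)
-98*75 + o = -98*75 + 74/137 = -7350 + 74/137 = -1006876/137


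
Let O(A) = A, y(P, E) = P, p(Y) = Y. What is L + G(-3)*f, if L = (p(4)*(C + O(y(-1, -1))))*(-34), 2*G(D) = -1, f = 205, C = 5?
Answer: -1293/2 ≈ -646.50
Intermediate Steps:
G(D) = -½ (G(D) = (½)*(-1) = -½)
L = -544 (L = (4*(5 - 1))*(-34) = (4*4)*(-34) = 16*(-34) = -544)
L + G(-3)*f = -544 - ½*205 = -544 - 205/2 = -1293/2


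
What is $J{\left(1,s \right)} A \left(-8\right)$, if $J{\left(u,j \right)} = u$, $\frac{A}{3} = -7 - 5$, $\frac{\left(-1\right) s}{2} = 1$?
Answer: $288$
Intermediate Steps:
$s = -2$ ($s = \left(-2\right) 1 = -2$)
$A = -36$ ($A = 3 \left(-7 - 5\right) = 3 \left(-12\right) = -36$)
$J{\left(1,s \right)} A \left(-8\right) = 1 \left(-36\right) \left(-8\right) = \left(-36\right) \left(-8\right) = 288$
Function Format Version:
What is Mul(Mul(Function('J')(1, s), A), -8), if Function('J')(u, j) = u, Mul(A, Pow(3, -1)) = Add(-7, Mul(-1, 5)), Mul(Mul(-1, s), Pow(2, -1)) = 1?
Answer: 288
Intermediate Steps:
s = -2 (s = Mul(-2, 1) = -2)
A = -36 (A = Mul(3, Add(-7, Mul(-1, 5))) = Mul(3, Add(-7, -5)) = Mul(3, -12) = -36)
Mul(Mul(Function('J')(1, s), A), -8) = Mul(Mul(1, -36), -8) = Mul(-36, -8) = 288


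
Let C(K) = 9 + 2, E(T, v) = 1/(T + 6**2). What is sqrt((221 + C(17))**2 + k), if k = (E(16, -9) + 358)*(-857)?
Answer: 3*I*sqrt(19002997)/26 ≈ 502.99*I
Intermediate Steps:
E(T, v) = 1/(36 + T) (E(T, v) = 1/(T + 36) = 1/(36 + T))
C(K) = 11
k = -15954769/52 (k = (1/(36 + 16) + 358)*(-857) = (1/52 + 358)*(-857) = (18617/52)*(-857) = -15954769/52 ≈ -3.0682e+5)
sqrt((221 + C(17))**2 + k) = sqrt((221 + 11)**2 - 15954769/52) = sqrt(232**2 - 15954769/52) = sqrt(53824 - 15954769/52) = sqrt(-13155921/52) = 3*I*sqrt(19002997)/26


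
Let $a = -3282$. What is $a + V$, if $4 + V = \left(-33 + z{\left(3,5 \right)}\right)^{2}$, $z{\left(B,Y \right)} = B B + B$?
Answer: $-2845$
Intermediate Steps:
$z{\left(B,Y \right)} = B + B^{2}$ ($z{\left(B,Y \right)} = B^{2} + B = B + B^{2}$)
$V = 437$ ($V = -4 + \left(-33 + 3 \left(1 + 3\right)\right)^{2} = -4 + \left(-33 + 3 \cdot 4\right)^{2} = -4 + \left(-33 + 12\right)^{2} = -4 + \left(-21\right)^{2} = -4 + 441 = 437$)
$a + V = -3282 + 437 = -2845$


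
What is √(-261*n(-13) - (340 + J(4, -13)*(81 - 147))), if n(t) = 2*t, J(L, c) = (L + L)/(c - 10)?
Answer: √3397790/23 ≈ 80.144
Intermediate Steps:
J(L, c) = 2*L/(-10 + c) (J(L, c) = (2*L)/(-10 + c) = 2*L/(-10 + c))
√(-261*n(-13) - (340 + J(4, -13)*(81 - 147))) = √(-522*(-13) - (340 + (2*4/(-10 - 13))*(81 - 147))) = √(-261*(-26) - (340 + (2*4/(-23))*(-66))) = √(6786 - (340 + (2*4*(-1/23))*(-66))) = √(6786 - (340 - 8/23*(-66))) = √(6786 - (340 + 528/23)) = √(6786 - 1*8348/23) = √(6786 - 8348/23) = √(147730/23) = √3397790/23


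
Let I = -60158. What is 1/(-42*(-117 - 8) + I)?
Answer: -1/54908 ≈ -1.8212e-5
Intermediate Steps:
1/(-42*(-117 - 8) + I) = 1/(-42*(-117 - 8) - 60158) = 1/(-42*(-125) - 60158) = 1/(5250 - 60158) = 1/(-54908) = -1/54908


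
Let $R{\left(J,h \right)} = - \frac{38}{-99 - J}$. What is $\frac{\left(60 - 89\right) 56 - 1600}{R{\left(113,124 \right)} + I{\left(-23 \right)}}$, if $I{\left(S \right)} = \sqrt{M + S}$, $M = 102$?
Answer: $\frac{6493136}{887283} - \frac{36224864 \sqrt{79}}{887283} \approx -355.56$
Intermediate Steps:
$I{\left(S \right)} = \sqrt{102 + S}$
$\frac{\left(60 - 89\right) 56 - 1600}{R{\left(113,124 \right)} + I{\left(-23 \right)}} = \frac{\left(60 - 89\right) 56 - 1600}{\frac{38}{99 + 113} + \sqrt{102 - 23}} = \frac{\left(-29\right) 56 - 1600}{\frac{38}{212} + \sqrt{79}} = \frac{-1624 - 1600}{38 \cdot \frac{1}{212} + \sqrt{79}} = - \frac{3224}{\frac{19}{106} + \sqrt{79}}$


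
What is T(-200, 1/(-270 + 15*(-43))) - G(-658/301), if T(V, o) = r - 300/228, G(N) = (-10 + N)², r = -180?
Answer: -11586749/35131 ≈ -329.82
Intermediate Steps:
T(V, o) = -3445/19 (T(V, o) = -180 - 300/228 = -180 - 300*1/228 = -180 - 25/19 = -3445/19)
T(-200, 1/(-270 + 15*(-43))) - G(-658/301) = -3445/19 - (-10 - 658/301)² = -3445/19 - (-10 - 658*1/301)² = -3445/19 - (-10 - 94/43)² = -3445/19 - (-524/43)² = -3445/19 - 1*274576/1849 = -3445/19 - 274576/1849 = -11586749/35131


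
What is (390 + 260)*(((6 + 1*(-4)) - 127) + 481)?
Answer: 231400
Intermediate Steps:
(390 + 260)*(((6 + 1*(-4)) - 127) + 481) = 650*(((6 - 4) - 127) + 481) = 650*((2 - 127) + 481) = 650*(-125 + 481) = 650*356 = 231400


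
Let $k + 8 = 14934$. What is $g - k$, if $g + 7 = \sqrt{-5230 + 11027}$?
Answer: $-14933 + \sqrt{5797} \approx -14857.0$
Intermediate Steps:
$k = 14926$ ($k = -8 + 14934 = 14926$)
$g = -7 + \sqrt{5797}$ ($g = -7 + \sqrt{-5230 + 11027} = -7 + \sqrt{5797} \approx 69.138$)
$g - k = \left(-7 + \sqrt{5797}\right) - 14926 = -14933 + \sqrt{5797}$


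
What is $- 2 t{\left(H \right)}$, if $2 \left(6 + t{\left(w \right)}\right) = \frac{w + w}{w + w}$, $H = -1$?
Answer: $11$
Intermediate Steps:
$t{\left(w \right)} = - \frac{11}{2}$ ($t{\left(w \right)} = -6 + \frac{\left(w + w\right) \frac{1}{w + w}}{2} = -6 + \frac{2 w \frac{1}{2 w}}{2} = -6 + \frac{1}{2} \cdot 1 = -6 + \frac{1}{2} = - \frac{11}{2}$)
$- 2 t{\left(H \right)} = \left(-2\right) \left(- \frac{11}{2}\right) = 11$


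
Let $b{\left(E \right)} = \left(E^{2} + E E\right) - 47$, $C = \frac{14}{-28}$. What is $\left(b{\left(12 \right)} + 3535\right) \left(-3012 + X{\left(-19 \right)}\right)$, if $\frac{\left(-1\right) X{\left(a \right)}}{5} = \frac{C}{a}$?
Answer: $- \frac{216102368}{19} \approx -1.1374 \cdot 10^{7}$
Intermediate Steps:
$C = - \frac{1}{2}$ ($C = 14 \left(- \frac{1}{28}\right) = - \frac{1}{2} \approx -0.5$)
$X{\left(a \right)} = \frac{5}{2 a}$ ($X{\left(a \right)} = - 5 \left(- \frac{1}{2 a}\right) = \frac{5}{2 a}$)
$b{\left(E \right)} = -47 + 2 E^{2}$ ($b{\left(E \right)} = \left(E^{2} + E^{2}\right) - 47 = 2 E^{2} - 47 = -47 + 2 E^{2}$)
$\left(b{\left(12 \right)} + 3535\right) \left(-3012 + X{\left(-19 \right)}\right) = \left(\left(-47 + 2 \cdot 12^{2}\right) + 3535\right) \left(-3012 + \frac{5}{2 \left(-19\right)}\right) = \left(\left(-47 + 2 \cdot 144\right) + 3535\right) \left(-3012 + \frac{5}{2} \left(- \frac{1}{19}\right)\right) = \left(\left(-47 + 288\right) + 3535\right) \left(-3012 - \frac{5}{38}\right) = \left(241 + 3535\right) \left(- \frac{114461}{38}\right) = 3776 \left(- \frac{114461}{38}\right) = - \frac{216102368}{19}$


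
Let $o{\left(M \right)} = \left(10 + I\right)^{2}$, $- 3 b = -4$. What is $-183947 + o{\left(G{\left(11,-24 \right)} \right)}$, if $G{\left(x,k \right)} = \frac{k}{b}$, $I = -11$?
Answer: $-183946$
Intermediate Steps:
$b = \frac{4}{3}$ ($b = \left(- \frac{1}{3}\right) \left(-4\right) = \frac{4}{3} \approx 1.3333$)
$G{\left(x,k \right)} = \frac{3 k}{4}$ ($G{\left(x,k \right)} = \frac{k}{\frac{4}{3}} = k \frac{3}{4} = \frac{3 k}{4}$)
$o{\left(M \right)} = 1$ ($o{\left(M \right)} = \left(10 - 11\right)^{2} = \left(-1\right)^{2} = 1$)
$-183947 + o{\left(G{\left(11,-24 \right)} \right)} = -183947 + 1 = -183946$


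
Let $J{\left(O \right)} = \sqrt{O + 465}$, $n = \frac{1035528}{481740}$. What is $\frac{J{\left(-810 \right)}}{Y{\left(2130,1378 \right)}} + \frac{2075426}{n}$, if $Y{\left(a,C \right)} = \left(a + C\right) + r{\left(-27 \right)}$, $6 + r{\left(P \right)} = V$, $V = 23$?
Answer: $\frac{41658988385}{43147} + \frac{i \sqrt{345}}{3525} \approx 9.6551 \cdot 10^{5} + 0.0052693 i$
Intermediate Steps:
$r{\left(P \right)} = 17$ ($r{\left(P \right)} = -6 + 23 = 17$)
$n = \frac{86294}{40145}$ ($n = 1035528 \cdot \frac{1}{481740} = \frac{86294}{40145} \approx 2.1496$)
$J{\left(O \right)} = \sqrt{465 + O}$
$Y{\left(a,C \right)} = 17 + C + a$ ($Y{\left(a,C \right)} = \left(a + C\right) + 17 = \left(C + a\right) + 17 = 17 + C + a$)
$\frac{J{\left(-810 \right)}}{Y{\left(2130,1378 \right)}} + \frac{2075426}{n} = \frac{\sqrt{465 - 810}}{17 + 1378 + 2130} + \frac{2075426}{\frac{86294}{40145}} = \frac{\sqrt{-345}}{3525} + 2075426 \cdot \frac{40145}{86294} = i \sqrt{345} \cdot \frac{1}{3525} + \frac{41658988385}{43147} = \frac{i \sqrt{345}}{3525} + \frac{41658988385}{43147} = \frac{41658988385}{43147} + \frac{i \sqrt{345}}{3525}$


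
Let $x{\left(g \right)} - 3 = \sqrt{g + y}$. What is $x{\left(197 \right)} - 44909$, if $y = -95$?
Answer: $-44906 + \sqrt{102} \approx -44896.0$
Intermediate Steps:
$x{\left(g \right)} = 3 + \sqrt{-95 + g}$ ($x{\left(g \right)} = 3 + \sqrt{g - 95} = 3 + \sqrt{-95 + g}$)
$x{\left(197 \right)} - 44909 = \left(3 + \sqrt{-95 + 197}\right) - 44909 = \left(3 + \sqrt{102}\right) - 44909 = -44906 + \sqrt{102}$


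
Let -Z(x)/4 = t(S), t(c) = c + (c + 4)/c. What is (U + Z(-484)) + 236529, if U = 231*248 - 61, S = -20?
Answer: 1469164/5 ≈ 2.9383e+5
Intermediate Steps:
t(c) = c + (4 + c)/c
U = 57227 (U = 57288 - 61 = 57227)
Z(x) = 384/5 (Z(x) = -4*(1 - 20 + 4/(-20)) = -4*(1 - 20 + 4*(-1/20)) = -4*(1 - 20 - 1/5) = -4*(-96/5) = 384/5)
(U + Z(-484)) + 236529 = (57227 + 384/5) + 236529 = 286519/5 + 236529 = 1469164/5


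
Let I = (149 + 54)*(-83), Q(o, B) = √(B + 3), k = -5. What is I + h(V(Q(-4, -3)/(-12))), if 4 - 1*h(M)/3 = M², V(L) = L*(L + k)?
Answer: -16837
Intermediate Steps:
Q(o, B) = √(3 + B)
V(L) = L*(-5 + L) (V(L) = L*(L - 5) = L*(-5 + L))
I = -16849 (I = 203*(-83) = -16849)
h(M) = 12 - 3*M²
I + h(V(Q(-4, -3)/(-12))) = -16849 + (12 - 3*((√(3 - 3)/(-12))*(-5 + √(3 - 3)/(-12)))²) = -16849 + (12 - 3*((√0*(-1/12))*(-5 + √0*(-1/12)))²) = -16849 + (12 - 3*((0*(-1/12))*(-5 + 0*(-1/12)))²) = -16849 + (12 - 3*(0*(-5 + 0))²) = -16849 + (12 - 3*(0*(-5))²) = -16849 + (12 - 3*0²) = -16849 + (12 - 3*0) = -16849 + (12 + 0) = -16849 + 12 = -16837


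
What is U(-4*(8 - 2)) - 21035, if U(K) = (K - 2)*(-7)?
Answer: -20853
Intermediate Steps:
U(K) = 14 - 7*K (U(K) = (-2 + K)*(-7) = 14 - 7*K)
U(-4*(8 - 2)) - 21035 = (14 - (-28)*(8 - 2)) - 21035 = (14 - (-28)*6) - 21035 = (14 - 7*(-24)) - 21035 = (14 + 168) - 21035 = 182 - 21035 = -20853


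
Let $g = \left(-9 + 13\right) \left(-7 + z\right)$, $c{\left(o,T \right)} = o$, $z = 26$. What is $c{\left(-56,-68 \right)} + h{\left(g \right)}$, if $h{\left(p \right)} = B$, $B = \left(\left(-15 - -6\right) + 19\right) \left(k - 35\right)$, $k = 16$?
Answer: $-246$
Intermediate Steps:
$g = 76$ ($g = \left(-9 + 13\right) \left(-7 + 26\right) = 4 \cdot 19 = 76$)
$B = -190$ ($B = \left(\left(-15 - -6\right) + 19\right) \left(16 - 35\right) = \left(\left(-15 + 6\right) + 19\right) \left(-19\right) = \left(-9 + 19\right) \left(-19\right) = 10 \left(-19\right) = -190$)
$h{\left(p \right)} = -190$
$c{\left(-56,-68 \right)} + h{\left(g \right)} = -56 - 190 = -246$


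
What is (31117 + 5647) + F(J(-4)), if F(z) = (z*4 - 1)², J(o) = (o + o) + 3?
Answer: 37205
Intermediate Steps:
J(o) = 3 + 2*o (J(o) = 2*o + 3 = 3 + 2*o)
F(z) = (-1 + 4*z)² (F(z) = (4*z - 1)² = (-1 + 4*z)²)
(31117 + 5647) + F(J(-4)) = (31117 + 5647) + (-1 + 4*(3 + 2*(-4)))² = 36764 + (-1 + 4*(3 - 8))² = 36764 + (-1 + 4*(-5))² = 36764 + (-1 - 20)² = 36764 + (-21)² = 36764 + 441 = 37205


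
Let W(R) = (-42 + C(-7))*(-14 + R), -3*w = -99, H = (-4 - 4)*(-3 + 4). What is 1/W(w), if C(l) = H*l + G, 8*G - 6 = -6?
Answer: 1/266 ≈ 0.0037594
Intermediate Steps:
G = 0 (G = ¾ + (⅛)*(-6) = ¾ - ¾ = 0)
H = -8 (H = -8*1 = -8)
w = 33 (w = -⅓*(-99) = 33)
C(l) = -8*l (C(l) = -8*l + 0 = -8*l)
W(R) = -196 + 14*R (W(R) = (-42 - 8*(-7))*(-14 + R) = (-42 + 56)*(-14 + R) = 14*(-14 + R) = -196 + 14*R)
1/W(w) = 1/(-196 + 14*33) = 1/(-196 + 462) = 1/266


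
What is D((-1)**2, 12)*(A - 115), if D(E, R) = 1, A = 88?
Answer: -27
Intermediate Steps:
D((-1)**2, 12)*(A - 115) = 1*(88 - 115) = 1*(-27) = -27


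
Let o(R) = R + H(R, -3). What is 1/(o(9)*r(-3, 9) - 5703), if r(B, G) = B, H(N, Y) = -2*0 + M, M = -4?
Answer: -1/5718 ≈ -0.00017489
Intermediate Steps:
H(N, Y) = -4 (H(N, Y) = -2*0 - 4 = 0 - 4 = -4)
o(R) = -4 + R (o(R) = R - 4 = -4 + R)
1/(o(9)*r(-3, 9) - 5703) = 1/((-4 + 9)*(-3) - 5703) = 1/(5*(-3) - 5703) = 1/(-15 - 5703) = 1/(-5718) = -1/5718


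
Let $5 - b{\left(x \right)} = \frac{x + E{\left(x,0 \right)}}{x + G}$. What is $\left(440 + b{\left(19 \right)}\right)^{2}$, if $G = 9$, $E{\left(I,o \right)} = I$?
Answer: $\frac{38576521}{196} \approx 1.9682 \cdot 10^{5}$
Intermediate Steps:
$b{\left(x \right)} = 5 - \frac{2 x}{9 + x}$ ($b{\left(x \right)} = 5 - \frac{x + x}{x + 9} = 5 - \frac{2 x}{9 + x}$)
$\left(440 + b{\left(19 \right)}\right)^{2} = \left(440 + \frac{3 \left(15 + 19\right)}{9 + 19}\right)^{2} = \left(440 + 3 \cdot \frac{1}{28} \cdot 34\right)^{2} = \left(440 + \frac{51}{14}\right)^{2} = \left(\frac{6211}{14}\right)^{2} = \frac{38576521}{196}$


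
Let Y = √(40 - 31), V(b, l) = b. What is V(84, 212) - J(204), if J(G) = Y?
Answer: 81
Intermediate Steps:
Y = 3 (Y = √9 = 3)
J(G) = 3
V(84, 212) - J(204) = 84 - 1*3 = 84 - 3 = 81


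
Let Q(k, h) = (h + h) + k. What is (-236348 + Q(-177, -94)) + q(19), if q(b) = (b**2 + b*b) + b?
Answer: -235972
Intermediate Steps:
q(b) = b + 2*b**2 (q(b) = (b**2 + b**2) + b = 2*b**2 + b = b + 2*b**2)
Q(k, h) = k + 2*h (Q(k, h) = 2*h + k = k + 2*h)
(-236348 + Q(-177, -94)) + q(19) = (-236348 + (-177 + 2*(-94))) + 19*(1 + 2*19) = (-236348 + (-177 - 188)) + 19*(1 + 38) = (-236348 - 365) + 19*39 = -236713 + 741 = -235972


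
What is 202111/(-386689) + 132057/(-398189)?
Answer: -131543366252/153975306221 ≈ -0.85431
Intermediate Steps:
202111/(-386689) + 132057/(-398189) = 202111*(-1/386689) + 132057*(-1/398189) = -202111/386689 - 132057/398189 = -131543366252/153975306221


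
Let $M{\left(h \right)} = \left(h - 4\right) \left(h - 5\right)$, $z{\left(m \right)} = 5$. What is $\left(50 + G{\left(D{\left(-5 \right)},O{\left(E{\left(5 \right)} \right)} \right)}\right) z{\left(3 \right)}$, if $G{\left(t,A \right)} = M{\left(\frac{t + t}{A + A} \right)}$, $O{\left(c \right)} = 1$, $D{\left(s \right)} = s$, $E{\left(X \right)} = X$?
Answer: $700$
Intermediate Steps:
$M{\left(h \right)} = \left(-5 + h\right) \left(-4 + h\right)$ ($M{\left(h \right)} = \left(-4 + h\right) \left(-5 + h\right) = \left(-5 + h\right) \left(-4 + h\right)$)
$G{\left(t,A \right)} = 20 + \frac{t^{2}}{A^{2}} - \frac{9 t}{A}$ ($G{\left(t,A \right)} = 20 + \left(\frac{t + t}{A + A}\right)^{2} - 9 \frac{t + t}{A + A} = 20 + \left(\frac{2 t}{2 A}\right)^{2} - 9 \frac{2 t}{2 A} = 20 + \left(2 t \frac{1}{2 A}\right)^{2} - 9 \cdot 2 t \frac{1}{2 A} = 20 + \left(\frac{t}{A}\right)^{2} - 9 \frac{t}{A} = 20 + \frac{t^{2}}{A^{2}} - \frac{9 t}{A}$)
$\left(50 + G{\left(D{\left(-5 \right)},O{\left(E{\left(5 \right)} \right)} \right)}\right) z{\left(3 \right)} = \left(50 + \left(20 + 1^{-2} \left(-5\right)^{2} - - \frac{45}{1}\right)\right) 5 = \left(50 + \left(20 + 1 \cdot 25 - \left(-45\right) 1\right)\right) 5 = \left(50 + \left(20 + 25 + 45\right)\right) 5 = \left(50 + 90\right) 5 = 140 \cdot 5 = 700$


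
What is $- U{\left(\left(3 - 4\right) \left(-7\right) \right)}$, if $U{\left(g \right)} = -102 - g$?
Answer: $109$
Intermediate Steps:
$- U{\left(\left(3 - 4\right) \left(-7\right) \right)} = - (-102 - \left(3 - 4\right) \left(-7\right)) = - (-102 - \left(-1\right) \left(-7\right)) = - (-102 - 7) = \left(-1\right) \left(-109\right) = 109$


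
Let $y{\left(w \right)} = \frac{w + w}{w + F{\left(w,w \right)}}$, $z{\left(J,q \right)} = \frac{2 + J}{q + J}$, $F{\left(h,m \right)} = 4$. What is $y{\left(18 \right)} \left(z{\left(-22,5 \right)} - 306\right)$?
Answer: $- \frac{93276}{187} \approx -498.8$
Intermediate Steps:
$z{\left(J,q \right)} = \frac{2 + J}{J + q}$
$y{\left(w \right)} = \frac{2 w}{4 + w}$ ($y{\left(w \right)} = \frac{w + w}{w + 4} = \frac{2 w}{4 + w}$)
$y{\left(18 \right)} \left(z{\left(-22,5 \right)} - 306\right) = 2 \cdot 18 \frac{1}{4 + 18} \left(\frac{2 - 22}{-22 + 5} - 306\right) = 2 \cdot 18 \cdot \frac{1}{22} \left(\frac{1}{-17} \left(-20\right) - 306\right) = 2 \cdot 18 \cdot \frac{1}{22} \left(\left(- \frac{1}{17}\right) \left(-20\right) - 306\right) = \frac{18 \left(\frac{20}{17} - 306\right)}{11} = \frac{18}{11} \left(- \frac{5182}{17}\right) = - \frac{93276}{187}$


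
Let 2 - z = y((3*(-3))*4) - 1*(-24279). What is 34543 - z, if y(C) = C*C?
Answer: 60116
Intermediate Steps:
y(C) = C²
z = -25573 (z = 2 - (((3*(-3))*4)² - 1*(-24279)) = 2 - ((-9*4)² + 24279) = 2 - ((-36)² + 24279) = 2 - (1296 + 24279) = 2 - 1*25575 = 2 - 25575 = -25573)
34543 - z = 34543 - 1*(-25573) = 34543 + 25573 = 60116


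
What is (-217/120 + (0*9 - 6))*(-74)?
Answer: 34669/60 ≈ 577.82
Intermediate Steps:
(-217/120 + (0*9 - 6))*(-74) = (-217*1/120 + (0 - 6))*(-74) = (-217/120 - 6)*(-74) = -937/120*(-74) = 34669/60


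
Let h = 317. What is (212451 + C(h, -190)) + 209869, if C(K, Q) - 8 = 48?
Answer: 422376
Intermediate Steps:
C(K, Q) = 56 (C(K, Q) = 8 + 48 = 56)
(212451 + C(h, -190)) + 209869 = (212451 + 56) + 209869 = 212507 + 209869 = 422376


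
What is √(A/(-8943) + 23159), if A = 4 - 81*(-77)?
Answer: 2*√463034324082/8943 ≈ 152.18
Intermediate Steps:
A = 6241 (A = 4 + 6237 = 6241)
√(A/(-8943) + 23159) = √(6241/(-8943) + 23159) = √(6241*(-1/8943) + 23159) = √(-6241/8943 + 23159) = √(207104696/8943) = 2*√463034324082/8943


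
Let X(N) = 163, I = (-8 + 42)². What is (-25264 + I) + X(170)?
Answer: -23945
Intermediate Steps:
I = 1156 (I = 34² = 1156)
(-25264 + I) + X(170) = (-25264 + 1156) + 163 = -24108 + 163 = -23945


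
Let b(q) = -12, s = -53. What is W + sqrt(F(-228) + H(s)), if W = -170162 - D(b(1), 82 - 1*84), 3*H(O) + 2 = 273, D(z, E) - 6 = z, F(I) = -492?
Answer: -170156 + I*sqrt(3615)/3 ≈ -1.7016e+5 + 20.042*I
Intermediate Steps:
D(z, E) = 6 + z
H(O) = 271/3 (H(O) = -2/3 + (1/3)*273 = -2/3 + 91 = 271/3)
W = -170156 (W = -170162 - (6 - 12) = -170162 - 1*(-6) = -170162 + 6 = -170156)
W + sqrt(F(-228) + H(s)) = -170156 + sqrt(-492 + 271/3) = -170156 + sqrt(-1205/3) = -170156 + I*sqrt(3615)/3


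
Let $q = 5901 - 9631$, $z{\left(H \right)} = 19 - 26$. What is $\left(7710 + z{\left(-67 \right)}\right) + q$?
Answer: $3973$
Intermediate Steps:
$z{\left(H \right)} = -7$ ($z{\left(H \right)} = 19 - 26 = -7$)
$q = -3730$
$\left(7710 + z{\left(-67 \right)}\right) + q = \left(7710 - 7\right) - 3730 = 7703 - 3730 = 3973$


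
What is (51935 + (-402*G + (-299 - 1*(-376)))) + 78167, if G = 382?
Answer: -23385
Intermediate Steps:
(51935 + (-402*G + (-299 - 1*(-376)))) + 78167 = (51935 + (-402*382 + (-299 - 1*(-376)))) + 78167 = (51935 + (-153564 + (-299 + 376))) + 78167 = (51935 + (-153564 + 77)) + 78167 = (51935 - 153487) + 78167 = -101552 + 78167 = -23385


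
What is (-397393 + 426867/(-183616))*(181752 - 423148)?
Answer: 4403554278144295/45904 ≈ 9.5930e+10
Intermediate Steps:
(-397393 + 426867/(-183616))*(181752 - 423148) = (-397393 + 426867*(-1/183616))*(-241396) = (-397393 - 426867/183616)*(-241396) = -72968139955/183616*(-241396) = 4403554278144295/45904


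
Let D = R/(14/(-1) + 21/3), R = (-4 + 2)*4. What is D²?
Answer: 64/49 ≈ 1.3061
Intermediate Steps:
R = -8 (R = -2*4 = -8)
D = 8/7 (D = -8/(14/(-1) + 21/3) = -8/(14*(-1) + 21*(⅓)) = -8/(-14 + 7) = -8/(-7) = -8*(-⅐) = 8/7 ≈ 1.1429)
D² = (8/7)² = 64/49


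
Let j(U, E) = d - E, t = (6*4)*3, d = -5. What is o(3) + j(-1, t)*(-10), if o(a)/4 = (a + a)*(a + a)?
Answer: 914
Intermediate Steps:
o(a) = 16*a² (o(a) = 4*((a + a)*(a + a)) = 4*((2*a)*(2*a)) = 4*(4*a²) = 16*a²)
t = 72 (t = 24*3 = 72)
j(U, E) = -5 - E
o(3) + j(-1, t)*(-10) = 16*3² + (-5 - 1*72)*(-10) = 16*9 + (-5 - 72)*(-10) = 144 - 77*(-10) = 144 + 770 = 914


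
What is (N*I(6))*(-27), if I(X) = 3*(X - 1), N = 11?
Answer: -4455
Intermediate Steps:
I(X) = -3 + 3*X (I(X) = 3*(-1 + X) = -3 + 3*X)
(N*I(6))*(-27) = (11*(-3 + 3*6))*(-27) = (11*(-3 + 18))*(-27) = (11*15)*(-27) = 165*(-27) = -4455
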